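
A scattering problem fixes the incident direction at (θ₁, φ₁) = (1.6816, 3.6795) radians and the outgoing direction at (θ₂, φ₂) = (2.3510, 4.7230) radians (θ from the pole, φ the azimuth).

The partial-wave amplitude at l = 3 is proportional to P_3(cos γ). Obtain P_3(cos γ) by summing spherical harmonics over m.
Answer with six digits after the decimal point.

-0.446566

Addition theorem: P_3(cos γ) = (4π/7) Σ_m Y*_{lm}(Ω₁) Y_{lm}(Ω₂), m = −3…3:
  term(m=-3) = -0.061360-0.000681i   from Y*(Ω₁)=+0.017577-0.409218i, Y(Ω₂)=-0.004768-0.149740i
  term(m=-2) = -0.020010-0.035258i   from Y*(Ω₁)=-0.053024-0.098229i, Y(Ω₂)=+0.363097-0.007707i
  term(m=-1) = -0.051380+0.088238i   from Y*(Ω₁)=+0.258976+0.154502i, Y(Ω₂)=+0.003593+0.338575i
  term(m=+0) = +0.016744+0.000000i   from Y*(Ω₁)=+0.121271-0.000000i, Y(Ω₂)=+0.138068+0.000000i
  term(m=+1) = -0.051380-0.088238i   from Y*(Ω₁)=-0.258976+0.154502i, Y(Ω₂)=-0.003593+0.338575i
  term(m=+2) = -0.020010+0.035258i   from Y*(Ω₁)=-0.053024+0.098229i, Y(Ω₂)=+0.363097+0.007707i
  term(m=+3) = -0.061360+0.000681i   from Y*(Ω₁)=-0.017577-0.409218i, Y(Ω₂)=+0.004768-0.149740i
Total Σ_m = -0.248756+0.000000i. Multiply by 1.795196: -0.446566+0.000000i. P_3(cos γ) = -0.446566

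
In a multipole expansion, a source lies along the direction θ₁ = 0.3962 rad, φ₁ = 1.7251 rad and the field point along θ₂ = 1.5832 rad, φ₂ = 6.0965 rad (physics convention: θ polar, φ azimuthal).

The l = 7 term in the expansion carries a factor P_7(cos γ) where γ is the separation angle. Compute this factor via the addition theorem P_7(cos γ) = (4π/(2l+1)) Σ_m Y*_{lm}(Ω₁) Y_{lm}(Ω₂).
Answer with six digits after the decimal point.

Addition theorem: P_7(cos γ) = (4π/15) Σ_m Y*_{lm}(Ω₁) Y_{lm}(Ω₂), m = −7…7:
  [-7]  conj(Y_{7,-7})(Ω₁) = 0.00056 - 0.00030j ; Y_{7,-7}(Ω₂) = 0.13041 + 0.48246j ; Δ = 0.00022 + 0.00023j
  [-6]  conj(Y_{7,-6})(Ω₁) = -0.00343 - 0.00456j ; Y_{7,-6}(Ω₂) = -0.01010 - 0.02088j ; Δ = -0.00006 + 0.00012j
  [-5]  conj(Y_{7,-5})(Ω₁) = -0.02204 + 0.02266j ; Y_{7,-5}(Ω₂) = -0.21783 - 0.29418j ; Δ = 0.01147 + 0.00155j
  [-4]  conj(Y_{7,-4})(Ω₁) = 0.09875 + 0.07008j ; Y_{7,-4}(Ω₂) = 0.02002 + 0.01853j ; Δ = 0.00068 + 0.00323j
  [-3]  conj(Y_{7,-3})(Ω₁) = 0.14313 - 0.28679j ; Y_{7,-3}(Ω₂) = 0.28018 + 0.17568j ; Δ = 0.09048 - 0.05521j
  [-2]  conj(Y_{7,-2})(Ω₁) = -0.51120 - 0.16297j ; Y_{7,-2}(Ω₂) = -0.02707 - 0.01060j ; Δ = 0.01211 + 0.00983j
  [-1]  conj(Y_{7,-1})(Ω₁) = -0.05990 + 0.38513j ; Y_{7,-1}(Ω₂) = -0.31249 - 0.05903j ; Δ = 0.04145 - 0.11681j
  [+0]  conj(Y_{7,0})(Ω₁) = -0.27787 + 0.00000j ; Y_{7,0}(Ω₂) = 0.02960 + 0.00000j ; Δ = -0.00823 + 0.00000j
  [+1]  conj(Y_{7,1})(Ω₁) = 0.05990 + 0.38513j ; Y_{7,1}(Ω₂) = 0.31249 - 0.05903j ; Δ = 0.04145 + 0.11681j
  [+2]  conj(Y_{7,2})(Ω₁) = -0.51120 + 0.16297j ; Y_{7,2}(Ω₂) = -0.02707 + 0.01060j ; Δ = 0.01211 - 0.00983j
  [+3]  conj(Y_{7,3})(Ω₁) = -0.14313 - 0.28679j ; Y_{7,3}(Ω₂) = -0.28018 + 0.17568j ; Δ = 0.09048 + 0.05521j
  [+4]  conj(Y_{7,4})(Ω₁) = 0.09875 - 0.07008j ; Y_{7,4}(Ω₂) = 0.02002 - 0.01853j ; Δ = 0.00068 - 0.00323j
  [+5]  conj(Y_{7,5})(Ω₁) = 0.02204 + 0.02266j ; Y_{7,5}(Ω₂) = 0.21783 - 0.29418j ; Δ = 0.01147 - 0.00155j
  [+6]  conj(Y_{7,6})(Ω₁) = -0.00343 + 0.00456j ; Y_{7,6}(Ω₂) = -0.01010 + 0.02088j ; Δ = -0.00006 - 0.00012j
  [+7]  conj(Y_{7,7})(Ω₁) = -0.00056 - 0.00030j ; Y_{7,7}(Ω₂) = -0.13041 + 0.48246j ; Δ = 0.00022 - 0.00023j
Accumulated sum 0.30447 + 0.00000j; after 4π/(2l+1) scaling, 0.25507 + 0.00000j ⇒ P_7 = 0.255072

0.255072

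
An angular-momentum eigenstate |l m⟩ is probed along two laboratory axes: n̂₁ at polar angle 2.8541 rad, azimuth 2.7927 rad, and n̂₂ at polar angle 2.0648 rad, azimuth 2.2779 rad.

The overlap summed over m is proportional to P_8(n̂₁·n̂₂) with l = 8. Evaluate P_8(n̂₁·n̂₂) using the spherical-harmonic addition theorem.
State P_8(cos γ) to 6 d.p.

Expand P_8 via completeness: Σ_{m} conj(Y_{8,m}) at Ω₁ times Y_{8,m} at Ω₂ —
  [-8]  conj(Y_{8,-8})(Ω₁) = (-0.000020, -0.000007) ; Y_{8,-8}(Ω₂) = (0.150782, 0.109098) ; Δ = (-0.000002, -0.000003)
  [-7]  conj(Y_{8,-7})(Ω₁) = (-0.000223, -0.000188) ; Y_{8,-7}(Ω₂) = (0.389677, -0.094261) ; Δ = (-0.000105, -0.000052)
  [-6]  conj(Y_{8,-6})(Ω₁) = (-0.001249, -0.002169) ; Y_{8,-6}(Ω₂) = (0.188295, -0.370898) ; Δ = (-0.001040, 0.000055)
  [-5]  conj(Y_{8,-5})(Ω₁) = (-0.002666, -0.015195) ; Y_{8,-5}(Ω₂) = (-0.029151, -0.070134) ; Δ = (-0.000988, 0.000630)
  [-4]  conj(Y_{8,-4})(Ω₁) = (0.012221, -0.069031) ; Y_{8,-4}(Ω₂) = (0.301681, 0.097695) ; Δ = (0.010431, -0.019631)
  [-3]  conj(Y_{8,-3})(Ω₁) = (0.115357, -0.199564) ; Y_{8,-3}(Ω₂) = (0.210577, -0.129255) ; Δ = (-0.001503, -0.056934)
  [-2]  conj(Y_{8,-2})(Ω₁) = (0.389959, -0.326984) ; Y_{8,-2}(Ω₂) = (-0.031825, 0.201577) ; Δ = (0.053502, 0.089013)
  [-1]  conj(Y_{8,-1})(Ω₁) = (0.562938, -0.204782) ; Y_{8,-1}(Ω₂) = (0.189993, 0.222343) ; Δ = (0.152486, 0.086258)
  [+0]  conj(Y_{8,0})(Ω₁) = (-0.024279, -0.000000) ; Y_{8,0}(Ω₂) = (-0.164096, 0.000000) ; Δ = (0.003984, 0.000000)
  [+1]  conj(Y_{8,1})(Ω₁) = (-0.562938, -0.204782) ; Y_{8,1}(Ω₂) = (-0.189993, 0.222343) ; Δ = (0.152486, -0.086258)
  [+2]  conj(Y_{8,2})(Ω₁) = (0.389959, 0.326984) ; Y_{8,2}(Ω₂) = (-0.031825, -0.201577) ; Δ = (0.053502, -0.089013)
  [+3]  conj(Y_{8,3})(Ω₁) = (-0.115357, -0.199564) ; Y_{8,3}(Ω₂) = (-0.210577, -0.129255) ; Δ = (-0.001503, 0.056934)
  [+4]  conj(Y_{8,4})(Ω₁) = (0.012221, 0.069031) ; Y_{8,4}(Ω₂) = (0.301681, -0.097695) ; Δ = (0.010431, 0.019631)
  [+5]  conj(Y_{8,5})(Ω₁) = (0.002666, -0.015195) ; Y_{8,5}(Ω₂) = (0.029151, -0.070134) ; Δ = (-0.000988, -0.000630)
  [+6]  conj(Y_{8,6})(Ω₁) = (-0.001249, 0.002169) ; Y_{8,6}(Ω₂) = (0.188295, 0.370898) ; Δ = (-0.001040, -0.000055)
  [+7]  conj(Y_{8,7})(Ω₁) = (0.000223, -0.000188) ; Y_{8,7}(Ω₂) = (-0.389677, -0.094261) ; Δ = (-0.000105, 0.000052)
  [+8]  conj(Y_{8,8})(Ω₁) = (-0.000020, 0.000007) ; Y_{8,8}(Ω₂) = (0.150782, -0.109098) ; Δ = (-0.000002, 0.000003)
Total Σ_m = (0.429548, -0.000000). Multiply by 0.739198: (0.317521, -0.000000). P_8(cos γ) = 0.317521

0.317521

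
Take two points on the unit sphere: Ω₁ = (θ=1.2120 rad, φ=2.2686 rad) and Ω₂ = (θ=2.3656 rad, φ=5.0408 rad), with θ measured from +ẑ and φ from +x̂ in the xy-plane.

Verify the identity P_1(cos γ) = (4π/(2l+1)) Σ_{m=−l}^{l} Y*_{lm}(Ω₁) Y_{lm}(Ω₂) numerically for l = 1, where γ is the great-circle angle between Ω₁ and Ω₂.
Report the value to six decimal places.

-0.862208

Expand P_1 via completeness: Σ_{m} conj(Y_{1,m}) at Ω₁ times Y_{1,m} at Ω₂ —
  term(m=-1) = -0.07300 - 0.02826j   from Y*(Ω₁)=-0.20786 + 0.24788j, Y(Ω₂)=0.07805 + 0.22906j
  term(m=+0) = -0.05983 + 0.00000j   from Y*(Ω₁)=0.17157 + 0.00000j, Y(Ω₂)=-0.34873 + 0.00000j
  term(m=+1) = -0.07300 + 0.02826j   from Y*(Ω₁)=0.20786 + 0.24788j, Y(Ω₂)=-0.07805 + 0.22906j
Accumulated sum -0.20584 + 0.00000j; after 4π/(2l+1) scaling, -0.86221 + 0.00000j ⇒ P_1 = -0.862208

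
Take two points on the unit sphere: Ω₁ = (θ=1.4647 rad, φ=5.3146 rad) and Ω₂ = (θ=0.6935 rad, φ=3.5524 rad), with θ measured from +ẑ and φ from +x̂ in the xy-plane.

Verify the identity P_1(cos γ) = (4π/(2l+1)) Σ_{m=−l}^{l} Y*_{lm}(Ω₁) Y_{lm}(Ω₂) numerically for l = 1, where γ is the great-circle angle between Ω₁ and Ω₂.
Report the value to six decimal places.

-0.039485

Term-by-term m-sum for l=1 (normalisation 4π/3 = 4.188790):
  [-1]  conj(Y_{1,-1})(Ω₁) = +0.194610-0.283116i ; Y_{1,-1}(Ω₂) = -0.202476+0.088197i ; Δ = -0.014434+0.074488i
  [+0]  conj(Y_{1,0})(Ω₁) = +0.051742-0.000000i ; Y_{1,0}(Ω₂) = +0.375742+0.000000i ; Δ = +0.019442+0.000000i
  [+1]  conj(Y_{1,1})(Ω₁) = -0.194610-0.283116i ; Y_{1,1}(Ω₂) = +0.202476+0.088197i ; Δ = -0.014434-0.074488i
Σ over m = -0.009426+0.000000i; ×(4π/3) → -0.039485+0.000000i. Real part: -0.039485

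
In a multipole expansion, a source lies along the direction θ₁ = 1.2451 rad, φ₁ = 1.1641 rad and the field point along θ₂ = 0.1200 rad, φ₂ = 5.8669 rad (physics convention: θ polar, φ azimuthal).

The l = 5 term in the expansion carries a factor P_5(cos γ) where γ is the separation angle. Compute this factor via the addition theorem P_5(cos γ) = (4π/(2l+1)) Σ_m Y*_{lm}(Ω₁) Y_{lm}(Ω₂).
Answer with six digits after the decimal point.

0.341004

Expand P_5 via completeness: Σ_{m} conj(Y_{5,m}) at Ω₁ times Y_{5,m} at Ω₂ —
  [-5]  conj(Y_{5,-5})(Ω₁) = (0.317049, -0.158143) ; Y_{5,-5}(Ω₂) = (-0.000006, 0.000010) ; Δ = (-0.000000, 0.000004)
  [-4]  conj(Y_{5,-4})(Ω₁) = (-0.021174, -0.377792) ; Y_{5,-4}(Ω₂) = (-0.000028, 0.000298) ; Δ = (0.000113, 0.000004)
  [-3]  conj(Y_{5,-3})(Ω₁) = (0.021711, 0.007943) ; Y_{5,-3}(Ω₂) = (0.001478, 0.004431) ; Δ = (-0.000003, 0.000108)
  [-2]  conj(Y_{5,-2})(Ω₁) = (0.231706, -0.245056) ; Y_{5,-2}(Ω₂) = (0.031757, 0.034904) ; Δ = (0.015912, 0.000305)
  [-1]  conj(Y_{5,-1})(Ω₁) = (-0.025592, -0.059418) ; Y_{5,-1}(Ω₂) = (0.266617, 0.117878) ; Δ = (0.000181, -0.018859)
  [+0]  conj(Y_{5,0})(Ω₁) = (0.317840, -0.000000) ; Y_{5,0}(Ω₂) = (0.837195, 0.000000) ; Δ = (0.266094, 0.000000)
  [+1]  conj(Y_{5,1})(Ω₁) = (0.025592, -0.059418) ; Y_{5,1}(Ω₂) = (-0.266617, 0.117878) ; Δ = (0.000181, 0.018859)
  [+2]  conj(Y_{5,2})(Ω₁) = (0.231706, 0.245056) ; Y_{5,2}(Ω₂) = (0.031757, -0.034904) ; Δ = (0.015912, -0.000305)
  [+3]  conj(Y_{5,3})(Ω₁) = (-0.021711, 0.007943) ; Y_{5,3}(Ω₂) = (-0.001478, 0.004431) ; Δ = (-0.000003, -0.000108)
  [+4]  conj(Y_{5,4})(Ω₁) = (-0.021174, 0.377792) ; Y_{5,4}(Ω₂) = (-0.000028, -0.000298) ; Δ = (0.000113, -0.000004)
  [+5]  conj(Y_{5,5})(Ω₁) = (-0.317049, -0.158143) ; Y_{5,5}(Ω₂) = (0.000006, 0.000010) ; Δ = (-0.000000, -0.000004)
Σ over m = (0.298499, 0.000000); ×(4π/11) → (0.341004, 0.000000). Real part: 0.341004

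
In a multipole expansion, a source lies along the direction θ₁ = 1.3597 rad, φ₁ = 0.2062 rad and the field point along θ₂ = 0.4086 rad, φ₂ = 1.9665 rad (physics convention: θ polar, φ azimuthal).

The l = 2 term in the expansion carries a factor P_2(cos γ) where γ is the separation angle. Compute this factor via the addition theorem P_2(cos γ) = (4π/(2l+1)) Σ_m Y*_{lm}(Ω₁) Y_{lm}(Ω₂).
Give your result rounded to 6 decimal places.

-0.478723

Term-by-term m-sum for l=2 (normalisation 4π/5 = 2.513274):
  m=-2: 0.33835 + 0.14803j × -0.04286 + 0.04338j = -0.02092 + 0.00833j  (running Σ = -0.02092 + 0.00833j)
  m=-1: 0.15493 + 0.03241j × -0.10858 - 0.25992j = -0.00840 - 0.04379j  (running Σ = -0.02932 - 0.03545j)
  m=0: -0.27385 + 0.00000j × 0.48141 + 0.00000j = -0.13184 + 0.00000j  (running Σ = -0.16116 - 0.03545j)
  m=1: -0.15493 + 0.03241j × 0.10858 - 0.25992j = -0.00840 + 0.04379j  (running Σ = -0.16956 + 0.00833j)
  m=2: 0.33835 - 0.14803j × -0.04286 - 0.04338j = -0.02092 - 0.00833j  (running Σ = -0.19048 + 0.00000j)
Accumulated sum -0.19048 + 0.00000j; after 4π/(2l+1) scaling, -0.47872 + 0.00000j ⇒ P_2 = -0.478723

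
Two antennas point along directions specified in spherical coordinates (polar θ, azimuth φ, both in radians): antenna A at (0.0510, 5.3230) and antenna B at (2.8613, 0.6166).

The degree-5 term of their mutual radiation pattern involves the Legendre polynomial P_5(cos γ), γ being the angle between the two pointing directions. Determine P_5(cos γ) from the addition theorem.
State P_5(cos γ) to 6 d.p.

-0.477502

Summing Y*_{l m}(θ₁,φ₁)·Y_{l m}(θ₂,φ₂) over m ∈ [−5, 5]; prefactor 4π/(2·5+1) = 1.142397:
  term(m=-5) = -0.000000-0.000000i   from Y*(Ω₁)=+0.000000+0.000000i, Y(Ω₂)=-0.000751-0.000044i
  term(m=-4) = -0.000000+0.000000i   from Y*(Ω₁)=-0.000008+0.000006i, Y(Ω₂)=+0.006448+0.005163i
  term(m=-3) = +0.000000+0.000020i   from Y*(Ω₁)=-0.000353-0.000094i, Y(Ω₂)=-0.014746-0.051475i
  term(m=-2) = +0.001933-0.000023i   from Y*(Ω₁)=-0.003001-0.008233i, Y(Ω₂)=-0.073086+0.208202i
  term(m=-1) = -0.000411-0.068579i   from Y*(Ω₁)=+0.074212-0.106044i, Y(Ω₂)=+0.432283-0.306397i
  term(m=+0) = -0.421029+0.000000i   from Y*(Ω₁)=+0.917438-0.000000i, Y(Ω₂)=-0.458918+0.000000i
  term(m=+1) = -0.000411+0.068579i   from Y*(Ω₁)=-0.074212-0.106044i, Y(Ω₂)=-0.432283-0.306397i
  term(m=+2) = +0.001933+0.000023i   from Y*(Ω₁)=-0.003001+0.008233i, Y(Ω₂)=-0.073086-0.208202i
  term(m=+3) = +0.000000-0.000020i   from Y*(Ω₁)=+0.000353-0.000094i, Y(Ω₂)=+0.014746-0.051475i
  term(m=+4) = -0.000000-0.000000i   from Y*(Ω₁)=-0.000008-0.000006i, Y(Ω₂)=+0.006448-0.005163i
  term(m=+5) = -0.000000+0.000000i   from Y*(Ω₁)=-0.000000+0.000000i, Y(Ω₂)=+0.000751-0.000044i
Σ over m = -0.417983-0.000000i; ×(4π/11) → -0.477502-0.000000i. Real part: -0.477502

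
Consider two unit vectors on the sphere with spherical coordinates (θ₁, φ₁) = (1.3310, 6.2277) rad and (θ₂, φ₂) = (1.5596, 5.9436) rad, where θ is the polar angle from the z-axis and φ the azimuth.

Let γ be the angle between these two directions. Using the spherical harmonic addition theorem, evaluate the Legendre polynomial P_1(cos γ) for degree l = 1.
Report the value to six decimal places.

Summing Y*_{l m}(θ₁,φ₁)·Y_{l m}(θ₂,φ₂) over m ∈ [−1, 1]; prefactor 4π/(2·1+1) = 4.188790:
  m=-1: Y*=0.33509 - 0.01861j  Y=0.32574 + 0.11508j  product 0.11130 + 0.03250j
  m=+0: Y*=0.11605 + 0.00000j  Y=0.00547 + 0.00000j  product 0.00063 + 0.00000j
  m=+1: Y*=-0.33509 - 0.01861j  Y=-0.32574 + 0.11508j  product 0.11130 - 0.03250j
Accumulated sum 0.22323 + 0.00000j; after 4π/(2l+1) scaling, 0.93505 + 0.00000j ⇒ P_1 = 0.935048

0.935048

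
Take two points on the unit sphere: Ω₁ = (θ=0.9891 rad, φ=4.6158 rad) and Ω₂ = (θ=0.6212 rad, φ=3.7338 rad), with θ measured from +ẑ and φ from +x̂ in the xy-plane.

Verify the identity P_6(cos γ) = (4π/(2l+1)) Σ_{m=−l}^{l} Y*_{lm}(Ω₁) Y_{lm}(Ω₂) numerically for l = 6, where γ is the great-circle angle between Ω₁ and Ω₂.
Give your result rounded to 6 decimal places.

-0.297075

Summing Y*_{l m}(θ₁,φ₁)·Y_{l m}(θ₂,φ₂) over m ∈ [−6, 6]; prefactor 4π/(2·6+1) = 0.966644:
  m=-6: (-0.137524, 0.090010) × (-0.017208, 0.007513) = (0.001690, -0.002582)  (running Σ = (0.001690, -0.002582))
  m=-5: (-0.173873, -0.331591) × (0.089401, 0.016320) = (-0.010133, -0.032482)  (running Σ = (-0.008443, -0.035064))
  m=-4: (0.373791, -0.152059) × (-0.183894, -0.179305) = (-0.096003, -0.039060)  (running Σ = (-0.104446, -0.074124))
  m=-3: (0.019133, 0.064169) × (0.091217, 0.436899) = (-0.026290, 0.014212)  (running Σ = (-0.130736, -0.059912))
  m=-2: (0.318310, -0.062267) × (0.146640, -0.360444) = (0.024233, -0.123864)  (running Σ = (-0.106503, -0.183775))
  m=-1: (0.019135, 0.197494) × (0.066009, -0.044408) = (0.010033, 0.012187)  (running Σ = (-0.096469, -0.171589))
  m=0: (0.276260, -0.000000) × (-0.414056, 0.000000) = (-0.114387, 0.000000)  (running Σ = (-0.210857, -0.171589))
  m=1: (-0.019135, 0.197494) × (-0.066009, -0.044408) = (0.010033, -0.012187)  (running Σ = (-0.200823, -0.183775))
  m=2: (0.318310, 0.062267) × (0.146640, 0.360444) = (0.024233, 0.123864)  (running Σ = (-0.176590, -0.059912))
  m=3: (-0.019133, 0.064169) × (-0.091217, 0.436899) = (-0.026290, -0.014212)  (running Σ = (-0.202880, -0.074124))
  m=4: (0.373791, 0.152059) × (-0.183894, 0.179305) = (-0.096003, 0.039060)  (running Σ = (-0.298883, -0.035064))
  m=5: (0.173873, -0.331591) × (-0.089401, 0.016320) = (-0.010133, 0.032482)  (running Σ = (-0.309016, -0.002582))
  m=6: (-0.137524, -0.090010) × (-0.017208, -0.007513) = (0.001690, 0.002582)  (running Σ = (-0.307326, 0.000000))
Accumulated sum (-0.307326, 0.000000); after 4π/(2l+1) scaling, (-0.297075, 0.000000) ⇒ P_6 = -0.297075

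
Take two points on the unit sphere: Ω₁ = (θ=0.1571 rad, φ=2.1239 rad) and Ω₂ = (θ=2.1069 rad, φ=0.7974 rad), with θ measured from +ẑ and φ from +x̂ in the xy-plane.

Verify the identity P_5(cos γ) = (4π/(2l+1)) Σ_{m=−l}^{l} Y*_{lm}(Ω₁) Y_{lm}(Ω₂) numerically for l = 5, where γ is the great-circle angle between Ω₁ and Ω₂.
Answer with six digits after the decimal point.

-0.149454

Summing Y*_{l m}(θ₁,φ₁)·Y_{l m}(θ₂,φ₂) over m ∈ [−5, 5]; prefactor 4π/(2·5+1) = 1.142397:
  m=-5: Y*=-0.00002 - 0.00004j  Y=-0.14460 + 0.16309j  product 0.00001 + 0.00000j
  m=-4: Y*=-0.00052 + 0.00070j  Y=0.40906 - 0.01965j  product -0.00020 + 0.00029j
  m=-3: Y*=0.01027 + 0.00091j  Y=-0.21695 - 0.20187j  product -0.00204 - 0.00227j
  m=-2: Y*=-0.03537 - 0.07057j  Y=-0.00334 - 0.13898j  product -0.00969 + 0.00515j
  m=-1: Y*=-0.19288 + 0.31242j  Y=-0.23528 + 0.24099j  product -0.02991 - 0.11999j
  m=+0: Y*=0.77010 + 0.00000j  Y=-0.06124 + 0.00000j  product -0.04716 + 0.00000j
  m=+1: Y*=0.19288 + 0.31242j  Y=0.23528 + 0.24099j  product -0.02991 + 0.11999j
  m=+2: Y*=-0.03537 + 0.07057j  Y=-0.00334 + 0.13898j  product -0.00969 - 0.00515j
  m=+3: Y*=-0.01027 + 0.00091j  Y=0.21695 - 0.20187j  product -0.00204 + 0.00227j
  m=+4: Y*=-0.00052 - 0.00070j  Y=0.40906 + 0.01965j  product -0.00020 - 0.00029j
  m=+5: Y*=0.00002 - 0.00004j  Y=0.14460 + 0.16309j  product 0.00001 - 0.00000j
Total Σ_m = -0.13082 + 0.00000j. Multiply by 1.142397: -0.14945 + 0.00000j. P_5(cos γ) = -0.149454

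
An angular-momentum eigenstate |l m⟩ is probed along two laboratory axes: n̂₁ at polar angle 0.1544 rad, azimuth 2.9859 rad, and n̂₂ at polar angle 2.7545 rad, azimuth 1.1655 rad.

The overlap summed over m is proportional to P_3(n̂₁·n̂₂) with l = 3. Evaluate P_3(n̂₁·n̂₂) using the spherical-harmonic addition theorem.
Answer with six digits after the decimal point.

Term-by-term m-sum for l=3 (normalisation 4π/7 = 1.795196):
  [-3]  conj(Y_{3,-3})(Ω₁) = -0.00135 + 0.00068j ; Y_{3,-3}(Ω₂) = -0.02105 + 0.00780j ; Δ = 0.00002 - 0.00002j
  [-2]  conj(Y_{3,-2})(Ω₁) = 0.02273 - 0.00732j ; Y_{3,-2}(Ω₂) = 0.09293 + 0.09773j ; Δ = 0.00283 + 0.00154j
  [-1]  conj(Y_{3,-1})(Ω₁) = -0.19059 + 0.02992j ; Y_{3,-1}(Ω₂) = 0.15814 - 0.36858j ; Δ = -0.01911 + 0.07498j
  [+0]  conj(Y_{3,0})(Ω₁) = 0.69387 + 0.00000j ; Y_{3,0}(Ω₂) = -0.44491 + 0.00000j ; Δ = -0.30871 + 0.00000j
  [+1]  conj(Y_{3,1})(Ω₁) = 0.19059 + 0.02992j ; Y_{3,1}(Ω₂) = -0.15814 - 0.36858j ; Δ = -0.01911 - 0.07498j
  [+2]  conj(Y_{3,2})(Ω₁) = 0.02273 + 0.00732j ; Y_{3,2}(Ω₂) = 0.09293 - 0.09773j ; Δ = 0.00283 - 0.00154j
  [+3]  conj(Y_{3,3})(Ω₁) = 0.00135 + 0.00068j ; Y_{3,3}(Ω₂) = 0.02105 + 0.00780j ; Δ = 0.00002 + 0.00002j
Σ over m = -0.34123 + 0.00000j; ×(4π/7) → -0.61258 + 0.00000j. Real part: -0.612581

-0.612581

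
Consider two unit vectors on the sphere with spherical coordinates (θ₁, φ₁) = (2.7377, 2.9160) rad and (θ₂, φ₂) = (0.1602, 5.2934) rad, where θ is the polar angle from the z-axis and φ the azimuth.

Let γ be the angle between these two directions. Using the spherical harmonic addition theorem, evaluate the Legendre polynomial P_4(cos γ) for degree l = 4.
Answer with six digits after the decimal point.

Addition theorem: P_4(cos γ) = (4π/9) Σ_m Y*_{lm}(Ω₁) Y_{lm}(Ω₂), m = −4…4:
  [-4]  conj(Y_{4,-4})(Ω₁) = 0.00654 - 0.00828j ; Y_{4,-4}(Ω₂) = -0.00020 - 0.00021j ; Δ = -0.00000 + 0.00000j
  [-3]  conj(Y_{4,-3})(Ω₁) = 0.05446 - 0.04375j ; Y_{4,-3}(Ω₂) = -0.00494 + 0.00086j ; Δ = -0.00023 + 0.00026j
  [-2]  conj(Y_{4,-2})(Ω₁) = 0.22871 - 0.11081j ; Y_{4,-2}(Ω₂) = -0.01970 + 0.04547j ; Δ = 0.00053 + 0.01258j
  [-1]  conj(Y_{4,-1})(Ω₁) = 0.48637 - 0.11162j ; Y_{4,-1}(Ω₂) = 0.15628 + 0.23800j ; Δ = 0.10258 + 0.09831j
  [+0]  conj(Y_{4,0})(Ω₁) = 0.28106 + 0.00000j ; Y_{4,0}(Ω₂) = 0.74101 + 0.00000j ; Δ = 0.20827 + 0.00000j
  [+1]  conj(Y_{4,1})(Ω₁) = -0.48637 - 0.11162j ; Y_{4,1}(Ω₂) = -0.15628 + 0.23800j ; Δ = 0.10258 - 0.09831j
  [+2]  conj(Y_{4,2})(Ω₁) = 0.22871 + 0.11081j ; Y_{4,2}(Ω₂) = -0.01970 - 0.04547j ; Δ = 0.00053 - 0.01258j
  [+3]  conj(Y_{4,3})(Ω₁) = -0.05446 - 0.04375j ; Y_{4,3}(Ω₂) = 0.00494 + 0.00086j ; Δ = -0.00023 - 0.00026j
  [+4]  conj(Y_{4,4})(Ω₁) = 0.00654 + 0.00828j ; Y_{4,4}(Ω₂) = -0.00020 + 0.00021j ; Δ = -0.00000 - 0.00000j
Total Σ_m = 0.41402 + 0.00000j. Multiply by 1.396263: 0.57808 + 0.00000j. P_4(cos γ) = 0.578084

0.578084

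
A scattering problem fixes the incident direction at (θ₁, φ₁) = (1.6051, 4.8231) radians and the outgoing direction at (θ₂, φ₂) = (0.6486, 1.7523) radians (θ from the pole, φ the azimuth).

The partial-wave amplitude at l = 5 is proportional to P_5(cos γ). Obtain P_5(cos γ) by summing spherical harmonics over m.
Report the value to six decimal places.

Addition theorem: P_5(cos γ) = (4π/11) Σ_m Y*_{lm}(Ω₁) Y_{lm}(Ω₂), m = −5…5:
  term(m=-5) = -0.016205+0.005988i   from Y*(Ω₁)=+0.243284-0.393659i, Y(Ω₂)=-0.029417-0.022986i
  term(m=-4) = -0.007510+0.002185i   from Y*(Ω₁)=-0.045375-0.021520i, Y(Ω₂)=+0.116470-0.103398i
  term(m=-3) = +0.120110-0.025899i   from Y*(Ω₁)=+0.111407-0.323005i, Y(Ω₂)=+0.186278+0.307604i
  term(m=-2) = +0.025553-0.003642i   from Y*(Ω₁)=-0.056440-0.012705i, Y(Ω₂)=-0.417092+0.158428i
  term(m=-1) = -0.035177+0.002494i   from Y*(Ω₁)=+0.034784-0.312904i, Y(Ω₂)=-0.020220-0.110174i
  term(m=+0) = +0.022563+0.000000i   from Y*(Ω₁)=-0.059836-0.000000i, Y(Ω₂)=-0.377078+0.000000i
  term(m=+1) = -0.035177-0.002494i   from Y*(Ω₁)=-0.034784-0.312904i, Y(Ω₂)=+0.020220-0.110174i
  term(m=+2) = +0.025553+0.003642i   from Y*(Ω₁)=-0.056440+0.012705i, Y(Ω₂)=-0.417092-0.158428i
  term(m=+3) = +0.120110+0.025899i   from Y*(Ω₁)=-0.111407-0.323005i, Y(Ω₂)=-0.186278+0.307604i
  term(m=+4) = -0.007510-0.002185i   from Y*(Ω₁)=-0.045375+0.021520i, Y(Ω₂)=+0.116470+0.103398i
  term(m=+5) = -0.016205-0.005988i   from Y*(Ω₁)=-0.243284-0.393659i, Y(Ω₂)=+0.029417-0.022986i
Σ over m = +0.196106+0.000000i; ×(4π/11) → +0.224031+0.000000i. Real part: 0.224031

0.224031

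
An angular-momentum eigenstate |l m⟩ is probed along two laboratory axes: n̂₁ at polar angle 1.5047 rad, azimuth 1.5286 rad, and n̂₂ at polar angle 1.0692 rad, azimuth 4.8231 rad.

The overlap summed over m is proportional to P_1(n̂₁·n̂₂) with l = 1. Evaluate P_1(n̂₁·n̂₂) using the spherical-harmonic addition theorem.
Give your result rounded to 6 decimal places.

Addition theorem: P_1(cos γ) = (4π/3) Σ_m Y*_{lm}(Ω₁) Y_{lm}(Ω₂), m = −1…1:
  term(m=-1) = (-0.103215, 0.015907)   from Y*(Ω₁)=(0.014542, 0.344433), Y(Ω₂)=(0.033470, 0.301080)
  term(m=+0) = (0.007582, 0.000000)   from Y*(Ω₁)=(0.032271, -0.000000), Y(Ω₂)=(0.234933, 0.000000)
  term(m=+1) = (-0.103215, -0.015907)   from Y*(Ω₁)=(-0.014542, 0.344433), Y(Ω₂)=(-0.033470, 0.301080)
Total Σ_m = (-0.198849, 0.000000). Multiply by 4.188790: (-0.832936, 0.000000). P_1(cos γ) = -0.832936

-0.832936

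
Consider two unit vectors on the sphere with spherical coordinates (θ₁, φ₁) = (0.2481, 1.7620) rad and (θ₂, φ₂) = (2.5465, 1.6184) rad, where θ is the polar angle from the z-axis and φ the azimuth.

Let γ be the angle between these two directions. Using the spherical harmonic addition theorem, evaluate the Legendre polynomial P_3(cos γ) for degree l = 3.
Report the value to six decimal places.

Addition theorem: P_3(cos γ) = (4π/7) Σ_m Y*_{lm}(Ω₁) Y_{lm}(Ω₂), m = −3…3:
  [-3]  conj(Y_{3,-3})(Ω₁) = (0.003353, -0.005189) ; Y_{3,-3}(Ω₂) = (0.010461, 0.072753) ; Δ = (0.000413, 0.000190)
  [-2]  conj(Y_{3,-2})(Ω₁) = (-0.055425, -0.022292) ; Y_{3,-2}(Ω₂) = (0.264751, -0.025283) ; Δ = (-0.015237, -0.004501)
  [-1]  conj(Y_{3,-1})(Ω₁) = (-0.055780, 0.288167) ; Y_{3,-1}(Ω₂) = (-0.020938, -0.439513) ; Δ = (0.127821, 0.018482)
  [+0]  conj(Y_{3,0})(Ω₁) = (0.614431, -0.000000) ; Y_{3,0}(Ω₂) = (-0.132486, 0.000000) ; Δ = (-0.081403, 0.000000)
  [+1]  conj(Y_{3,1})(Ω₁) = (0.055780, 0.288167) ; Y_{3,1}(Ω₂) = (0.020938, -0.439513) ; Δ = (0.127821, -0.018482)
  [+2]  conj(Y_{3,2})(Ω₁) = (-0.055425, 0.022292) ; Y_{3,2}(Ω₂) = (0.264751, 0.025283) ; Δ = (-0.015237, 0.004501)
  [+3]  conj(Y_{3,3})(Ω₁) = (-0.003353, -0.005189) ; Y_{3,3}(Ω₂) = (-0.010461, 0.072753) ; Δ = (0.000413, -0.000190)
Accumulated sum (0.144590, -0.000000); after 4π/(2l+1) scaling, (0.259567, -0.000000) ⇒ P_3 = 0.259567

0.259567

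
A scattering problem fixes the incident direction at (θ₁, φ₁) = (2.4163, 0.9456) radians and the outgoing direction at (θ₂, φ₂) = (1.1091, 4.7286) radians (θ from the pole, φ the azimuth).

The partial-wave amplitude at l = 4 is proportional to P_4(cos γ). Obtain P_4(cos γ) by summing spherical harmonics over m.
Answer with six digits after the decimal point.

-0.204618

Summing Y*_{l m}(θ₁,φ₁)·Y_{l m}(θ₂,φ₂) over m ∈ [−4, 4]; prefactor 4π/(2·4+1) = 1.396263:
  [-4]  conj(Y_{4,-4})(Ω₁) = -0.068690-0.051229i ; Y_{4,-4}(Ω₂) = +0.283728-0.018424i ; Δ = -0.020433-0.013270i
  [-3]  conj(Y_{4,-3})(Ω₁) = +0.260803-0.082048i ; Y_{4,-3}(Ω₂) = -0.019452-0.399665i ; Δ = -0.037865-0.102638i
  [-2]  conj(Y_{4,-2})(Ω₁) = -0.135363+0.407921i ; Y_{4,-2}(Ω₂) = -0.104275+0.003382i ; Δ = +0.012735-0.042994i
  [-1]  conj(Y_{4,-1})(Ω₁) = -0.126407-0.175131i ; Y_{4,-1}(Ω₂) = -0.004927-0.303906i ; Δ = -0.052601+0.039279i
  [+0]  conj(Y_{4,0})(Ω₁) = -0.298776-0.000000i ; Y_{4,0}(Ω₂) = -0.166610+0.000000i ; Δ = +0.049779+0.000000i
  [+1]  conj(Y_{4,1})(Ω₁) = +0.126407-0.175131i ; Y_{4,1}(Ω₂) = +0.004927-0.303906i ; Δ = -0.052601-0.039279i
  [+2]  conj(Y_{4,2})(Ω₁) = -0.135363-0.407921i ; Y_{4,2}(Ω₂) = -0.104275-0.003382i ; Δ = +0.012735+0.042994i
  [+3]  conj(Y_{4,3})(Ω₁) = -0.260803-0.082048i ; Y_{4,3}(Ω₂) = +0.019452-0.399665i ; Δ = -0.037865+0.102638i
  [+4]  conj(Y_{4,4})(Ω₁) = -0.068690+0.051229i ; Y_{4,4}(Ω₂) = +0.283728+0.018424i ; Δ = -0.020433+0.013270i
Σ over m = -0.146547+0.000000i; ×(4π/9) → -0.204618+0.000000i. Real part: -0.204618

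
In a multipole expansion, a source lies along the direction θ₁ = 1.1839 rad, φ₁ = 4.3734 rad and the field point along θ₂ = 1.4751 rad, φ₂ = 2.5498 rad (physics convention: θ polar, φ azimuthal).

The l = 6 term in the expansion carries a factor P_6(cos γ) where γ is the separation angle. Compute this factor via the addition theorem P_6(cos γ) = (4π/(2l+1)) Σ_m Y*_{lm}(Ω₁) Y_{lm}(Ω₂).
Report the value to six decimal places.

-0.091594

Term-by-term m-sum for l=6 (normalisation 4π/13 = 0.966644):
  m=-6: +0.136144+0.272635i × -0.431179-0.186975i = -0.007726-0.143010i  (running Σ = -0.007726-0.143010i)
  m=-5: -0.426792+0.053260i × +0.153675-0.028382i = -0.064076+0.020298i  (running Σ = -0.071802-0.122712i)
  m=-4: +0.031668-0.145128i × +0.225253-0.220362i = -0.024847-0.039669i  (running Σ = -0.096650-0.162381i)
  m=-3: -0.238077-0.147224i × -0.036163+0.174293i = +0.034270-0.036171i  (running Σ = -0.062380-0.198552i)
  m=-2: +0.194437-0.156585i × +0.102171+0.250542i = +0.059097+0.032716i  (running Σ = -0.003283-0.165836i)
  m=-1: -0.066914-0.189775i × -0.153786-0.103368i = -0.009326+0.036101i  (running Σ = -0.012609-0.129735i)
  m=0: +0.268934-0.000000i × -0.258564+0.000000i = -0.069537+0.000000i  (running Σ = -0.082146-0.129735i)
  m=1: +0.066914-0.189775i × +0.153786-0.103368i = -0.009326-0.036101i  (running Σ = -0.091472-0.165836i)
  m=2: +0.194437+0.156585i × +0.102171-0.250542i = +0.059097-0.032716i  (running Σ = -0.032375-0.198552i)
  m=3: +0.238077-0.147224i × +0.036163+0.174293i = +0.034270+0.036171i  (running Σ = +0.001895-0.162381i)
  m=4: +0.031668+0.145128i × +0.225253+0.220362i = -0.024847+0.039669i  (running Σ = -0.022953-0.122712i)
  m=5: +0.426792+0.053260i × -0.153675-0.028382i = -0.064076-0.020298i  (running Σ = -0.087028-0.143010i)
  m=6: +0.136144-0.272635i × -0.431179+0.186975i = -0.007726+0.143010i  (running Σ = -0.094755+0.000000i)
Accumulated sum -0.094755+0.000000i; after 4π/(2l+1) scaling, -0.091594+0.000000i ⇒ P_6 = -0.091594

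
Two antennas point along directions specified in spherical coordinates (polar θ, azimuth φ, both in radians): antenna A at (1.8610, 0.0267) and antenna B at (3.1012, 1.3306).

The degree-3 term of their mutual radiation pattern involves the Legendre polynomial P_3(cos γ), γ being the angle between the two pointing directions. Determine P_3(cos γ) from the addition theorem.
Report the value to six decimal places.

-0.379264

Expand P_3 via completeness: Σ_{m} conj(Y_{3,m}) at Ω₁ times Y_{3,m} at Ω₂ —
  term(m=-3) = (-0.000007, 0.000007)   from Y*(Ω₁)=(0.365867, 0.029369), Y(Ω₂)=(-0.000018, 0.000021)
  term(m=-2) = (-0.000385, -0.000227)   from Y*(Ω₁)=(-0.268111, -0.014331), Y(Ω₂)=(0.001477, 0.000770)
  term(m=-1) = (-0.002513, 0.009190)   from Y*(Ω₁)=(-0.182823, -0.004883), Y(Ω₂)=(0.012393, -0.050600)
  term(m=+0) = (-0.205456, 0.000000)   from Y*(Ω₁)=(0.276633, -0.000000), Y(Ω₂)=(-0.742704, 0.000000)
  term(m=+1) = (-0.002513, -0.009190)   from Y*(Ω₁)=(0.182823, -0.004883), Y(Ω₂)=(-0.012393, -0.050600)
  term(m=+2) = (-0.000385, 0.000227)   from Y*(Ω₁)=(-0.268111, 0.014331), Y(Ω₂)=(0.001477, -0.000770)
  term(m=+3) = (-0.000007, -0.000007)   from Y*(Ω₁)=(-0.365867, 0.029369), Y(Ω₂)=(0.000018, 0.000021)
Total Σ_m = (-0.211266, -0.000000). Multiply by 1.795196: (-0.379264, -0.000000). P_3(cos γ) = -0.379264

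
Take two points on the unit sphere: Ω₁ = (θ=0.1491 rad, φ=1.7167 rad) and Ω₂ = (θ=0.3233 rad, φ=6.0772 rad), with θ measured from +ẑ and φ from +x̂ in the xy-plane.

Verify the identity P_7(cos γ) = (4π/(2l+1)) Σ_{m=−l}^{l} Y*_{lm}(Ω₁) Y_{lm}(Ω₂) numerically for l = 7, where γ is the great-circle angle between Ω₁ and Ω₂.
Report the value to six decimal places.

-0.262023

Addition theorem: P_7(cos γ) = (4π/15) Σ_m Y*_{lm}(Ω₁) Y_{lm}(Ω₂), m = −7…7:
  term(m=-7) = +0.000000+0.000000i   from Y*(Ω₁)=+0.000001-0.000000i, Y(Ω₂)=+0.000021+0.000162i
  term(m=-6) = +0.000000-0.000000i   from Y*(Ω₁)=-0.000013-0.000015i, Y(Ω₂)=+0.000600+0.001723i
  term(m=-5) = -0.000004-0.000001i   from Y*(Ω₁)=-0.000207+0.000232i, Y(Ω₂)=+0.006535+0.010881i
  term(m=-4) = +0.000034+0.000209i   from Y*(Ω₁)=+0.002864+0.001891i, Y(Ω₂)=+0.041837+0.045193i
  term(m=-3) = +0.004989-0.002825i   from Y*(Ω₁)=+0.011562-0.024705i, Y(Ω₂)=+0.171325+0.121782i
  term(m=-2) = -0.054581-0.046327i   from Y*(Ω₁)=-0.144482-0.043400i, Y(Ω₂)=+0.434849+0.190018i
  term(m=-1) = -0.102009+0.277825i   from Y*(Ω₁)=-0.075662+0.514892i, Y(Ω₂)=+0.556673+0.116316i
  term(m=+0) = -0.009625+0.000000i   from Y*(Ω₁)=+0.777789-0.000000i, Y(Ω₂)=-0.012375+0.000000i
  term(m=+1) = -0.102009-0.277825i   from Y*(Ω₁)=+0.075662+0.514892i, Y(Ω₂)=-0.556673+0.116316i
  term(m=+2) = -0.054581+0.046327i   from Y*(Ω₁)=-0.144482+0.043400i, Y(Ω₂)=+0.434849-0.190018i
  term(m=+3) = +0.004989+0.002825i   from Y*(Ω₁)=-0.011562-0.024705i, Y(Ω₂)=-0.171325+0.121782i
  term(m=+4) = +0.000034-0.000209i   from Y*(Ω₁)=+0.002864-0.001891i, Y(Ω₂)=+0.041837-0.045193i
  term(m=+5) = -0.000004+0.000001i   from Y*(Ω₁)=+0.000207+0.000232i, Y(Ω₂)=-0.006535+0.010881i
  term(m=+6) = +0.000000+0.000000i   from Y*(Ω₁)=-0.000013+0.000015i, Y(Ω₂)=+0.000600-0.001723i
  term(m=+7) = +0.000000-0.000000i   from Y*(Ω₁)=-0.000001-0.000000i, Y(Ω₂)=-0.000021+0.000162i
Accumulated sum -0.312767-0.000000i; after 4π/(2l+1) scaling, -0.262023-0.000000i ⇒ P_7 = -0.262023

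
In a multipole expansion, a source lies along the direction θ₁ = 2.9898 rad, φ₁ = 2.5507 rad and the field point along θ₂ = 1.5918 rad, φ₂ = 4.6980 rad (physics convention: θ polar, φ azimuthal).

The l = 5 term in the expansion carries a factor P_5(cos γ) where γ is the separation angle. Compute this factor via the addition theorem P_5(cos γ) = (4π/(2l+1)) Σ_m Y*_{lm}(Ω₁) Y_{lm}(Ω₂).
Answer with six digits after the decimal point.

Term-by-term m-sum for l=5 (normalisation 4π/11 = 1.142397):
  term(m=-5) = -0.000004+0.000016i   from Y*(Ω₁)=+0.000036+0.000007i, Y(Ω₂)=-0.033326+0.462421i
  term(m=-4) = -0.000016-0.000017i   from Y*(Ω₁)=+0.000540+0.000532i, Y(Ω₂)=-0.030747-0.001772i
  term(m=-3) = -0.003170+0.000507i   from Y*(Ω₁)=+0.001869+0.009133i, Y(Ω₂)=-0.014860+0.344022i
  term(m=-2) = +0.001067-0.002403i   from Y*(Ω₁)=-0.028059+0.068454i, Y(Ω₂)=-0.035516-0.001022i
  term(m=-1) = -0.061922-0.095238i   from Y*(Ω₁)=-0.296440+0.198867i, Y(Ω₂)=-0.004579+0.318202i
  term(m=+0) = +0.028702+0.000000i   from Y*(Ω₁)=-0.780629-0.000000i, Y(Ω₂)=-0.036767+0.000000i
  term(m=+1) = -0.061922+0.095238i   from Y*(Ω₁)=+0.296440+0.198867i, Y(Ω₂)=+0.004579+0.318202i
  term(m=+2) = +0.001067+0.002403i   from Y*(Ω₁)=-0.028059-0.068454i, Y(Ω₂)=-0.035516+0.001022i
  term(m=+3) = -0.003170-0.000507i   from Y*(Ω₁)=-0.001869+0.009133i, Y(Ω₂)=+0.014860+0.344022i
  term(m=+4) = -0.000016+0.000017i   from Y*(Ω₁)=+0.000540-0.000532i, Y(Ω₂)=-0.030747+0.001772i
  term(m=+5) = -0.000004-0.000016i   from Y*(Ω₁)=-0.000036+0.000007i, Y(Ω₂)=+0.033326+0.462421i
Total Σ_m = -0.099390+0.000000i. Multiply by 1.142397: -0.113542+0.000000i. P_5(cos γ) = -0.113542

-0.113542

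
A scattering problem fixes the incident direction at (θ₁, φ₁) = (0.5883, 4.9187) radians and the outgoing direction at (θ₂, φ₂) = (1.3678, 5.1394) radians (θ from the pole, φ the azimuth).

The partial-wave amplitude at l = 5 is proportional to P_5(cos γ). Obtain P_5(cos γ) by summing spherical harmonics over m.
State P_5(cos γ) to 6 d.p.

Term-by-term m-sum for l=5 (normalisation 4π/11 = 1.142397):
  m=-5: 0.02096 - 0.01254j × 0.35354 - 0.22376j = 0.00460 - 0.00913j  (running Σ = 0.00460 - 0.00913j)
  m=-4: 0.07856 + 0.08508j × -0.03726 - 0.26977j = 0.02003 - 0.02436j  (running Σ = 0.02463 - 0.03349j)
  m=-3: -0.17934 + 0.25177j × 0.19756 + 0.05890j = -0.05026 + 0.03918j  (running Σ = -0.02563 + 0.00569j)
  m=-2: -0.42802 - 0.18737j × 0.18908 - 0.21699j = -0.12159 + 0.05745j  (running Σ = -0.14722 + 0.06314j)
  m=-1: 0.04983 - 0.23810j × 0.06050 + 0.13297j = 0.03467 - 0.00778j  (running Σ = -0.11255 + 0.05536j)
  m=0: -0.31823 + 0.00000j × 0.28904 + 0.00000j = -0.09198 + 0.00000j  (running Σ = -0.20453 + 0.05536j)
  m=1: -0.04983 - 0.23810j × -0.06050 + 0.13297j = 0.03467 + 0.00778j  (running Σ = -0.16985 + 0.06314j)
  m=2: -0.42802 + 0.18737j × 0.18908 + 0.21699j = -0.12159 - 0.05745j  (running Σ = -0.29144 + 0.00569j)
  m=3: 0.17934 + 0.25177j × -0.19756 + 0.05890j = -0.05026 - 0.03918j  (running Σ = -0.34170 - 0.03349j)
  m=4: 0.07856 - 0.08508j × -0.03726 + 0.26977j = 0.02003 + 0.02436j  (running Σ = -0.32168 - 0.00913j)
  m=5: -0.02096 - 0.01254j × -0.35354 - 0.22376j = 0.00460 + 0.00913j  (running Σ = -0.31707 + 0.00000j)
Σ over m = -0.31707 + 0.00000j; ×(4π/11) → -0.36222 + 0.00000j. Real part: -0.362224

-0.362224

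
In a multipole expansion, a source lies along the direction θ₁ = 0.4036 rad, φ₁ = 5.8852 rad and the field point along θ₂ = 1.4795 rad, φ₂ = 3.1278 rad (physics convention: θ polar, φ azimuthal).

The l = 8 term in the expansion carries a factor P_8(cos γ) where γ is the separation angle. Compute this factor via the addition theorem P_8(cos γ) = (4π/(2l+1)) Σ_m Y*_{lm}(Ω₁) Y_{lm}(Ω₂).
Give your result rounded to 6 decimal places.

-0.206739

Expand P_8 via completeness: Σ_{m} conj(Y_{8,m}) at Ω₁ times Y_{8,m} at Ω₂ —
  [-8]  conj(Y_{8,-8})(Ω₁) = -0.00029 + 0.00001j ; Y_{8,-8}(Ω₂) = 0.49547 + 0.05489j ; Δ = -0.00015 - 0.00001j
  [-7]  conj(Y_{8,-7})(Ω₁) = -0.00256 - 0.00095j ; Y_{8,-7}(Ω₂) = -0.18170 - 0.01760j ; Δ = 0.00045 + 0.00022j
  [-6]  conj(Y_{8,-6})(Ω₁) = -0.01177 - 0.01105j ; Y_{8,-6}(Ω₂) = -0.32024 - 0.02656j ; Δ = 0.00348 + 0.00385j
  [-5]  conj(Y_{8,-5})(Ω₁) = -0.02754 - 0.06182j ; Y_{8,-5}(Ω₂) = 0.20826 + 0.01439j ; Δ = -0.00485 - 0.01327j
  [-4]  conj(Y_{8,-4})(Ω₁) = -0.00434 - 0.20522j ; Y_{8,-4}(Ω₂) = 0.26189 + 0.01446j ; Δ = 0.00183 - 0.05381j
  [-3]  conj(Y_{8,-3})(Ω₁) = 0.15949 - 0.40301j ; Y_{8,-3}(Ω₂) = -0.21896 - 0.00907j ; Δ = -0.03858 + 0.08680j
  [-2]  conj(Y_{8,-2})(Ω₁) = 0.38748 - 0.39576j ; Y_{8,-2}(Ω₂) = -0.23517 - 0.00649j ; Δ = -0.09369 + 0.09056j
  [-1]  conj(Y_{8,-1})(Ω₁) = 0.18365 - 0.07721j ; Y_{8,-1}(Ω₂) = 0.22307 + 0.00308j ; Δ = 0.04120 - 0.01666j
  [+0]  conj(Y_{8,0})(Ω₁) = -0.43616 + 0.00000j ; Y_{8,0}(Ω₂) = 0.22716 + 0.00000j ; Δ = -0.09908 + 0.00000j
  [+1]  conj(Y_{8,1})(Ω₁) = -0.18365 - 0.07721j ; Y_{8,1}(Ω₂) = -0.22307 + 0.00308j ; Δ = 0.04120 + 0.01666j
  [+2]  conj(Y_{8,2})(Ω₁) = 0.38748 + 0.39576j ; Y_{8,2}(Ω₂) = -0.23517 + 0.00649j ; Δ = -0.09369 - 0.09056j
  [+3]  conj(Y_{8,3})(Ω₁) = -0.15949 - 0.40301j ; Y_{8,3}(Ω₂) = 0.21896 - 0.00907j ; Δ = -0.03858 - 0.08680j
  [+4]  conj(Y_{8,4})(Ω₁) = -0.00434 + 0.20522j ; Y_{8,4}(Ω₂) = 0.26189 - 0.01446j ; Δ = 0.00183 + 0.05381j
  [+5]  conj(Y_{8,5})(Ω₁) = 0.02754 - 0.06182j ; Y_{8,5}(Ω₂) = -0.20826 + 0.01439j ; Δ = -0.00485 + 0.01327j
  [+6]  conj(Y_{8,6})(Ω₁) = -0.01177 + 0.01105j ; Y_{8,6}(Ω₂) = -0.32024 + 0.02656j ; Δ = 0.00348 - 0.00385j
  [+7]  conj(Y_{8,7})(Ω₁) = 0.00256 - 0.00095j ; Y_{8,7}(Ω₂) = 0.18170 - 0.01760j ; Δ = 0.00045 - 0.00022j
  [+8]  conj(Y_{8,8})(Ω₁) = -0.00029 - 0.00001j ; Y_{8,8}(Ω₂) = 0.49547 - 0.05489j ; Δ = -0.00015 + 0.00001j
Σ over m = -0.27968 - 0.00000j; ×(4π/17) → -0.20674 - 0.00000j. Real part: -0.206739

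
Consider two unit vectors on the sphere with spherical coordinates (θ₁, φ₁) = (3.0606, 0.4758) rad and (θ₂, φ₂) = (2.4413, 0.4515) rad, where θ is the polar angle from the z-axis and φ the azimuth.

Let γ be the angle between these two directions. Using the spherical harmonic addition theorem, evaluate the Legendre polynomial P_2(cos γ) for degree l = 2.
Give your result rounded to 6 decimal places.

0.494552

Term-by-term m-sum for l=2 (normalisation 4π/5 = 2.513274):
  term(m=-2) = +0.000405+0.000020i   from Y*(Ω₁)=+0.001467+0.002059i, Y(Ω₂)=+0.099342-0.125961i
  term(m=-1) = +0.023709+0.000576i   from Y*(Ω₁)=-0.055378-0.028535i, Y(Ω₂)=-0.342544+0.166102i
  term(m=+0) = +0.148548+0.000000i   from Y*(Ω₁)=+0.624590-0.000000i, Y(Ω₂)=+0.237832+0.000000i
  term(m=+1) = +0.023709-0.000576i   from Y*(Ω₁)=+0.055378-0.028535i, Y(Ω₂)=+0.342544+0.166102i
  term(m=+2) = +0.000405-0.000020i   from Y*(Ω₁)=+0.001467-0.002059i, Y(Ω₂)=+0.099342+0.125961i
Total Σ_m = +0.196776-0.000000i. Multiply by 2.513274: +0.494552-0.000000i. P_2(cos γ) = 0.494552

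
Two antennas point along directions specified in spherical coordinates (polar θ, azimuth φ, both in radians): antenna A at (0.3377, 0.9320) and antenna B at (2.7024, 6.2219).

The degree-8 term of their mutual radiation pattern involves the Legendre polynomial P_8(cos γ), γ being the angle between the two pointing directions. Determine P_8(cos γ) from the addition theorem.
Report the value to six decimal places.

Summing Y*_{l m}(θ₁,φ₁)·Y_{l m}(θ₂,φ₂) over m ∈ [−8, 8]; prefactor 4π/(2·8+1) = 0.739198:
  [-8]  conj(Y_{8,-8})(Ω₁) = (0.000029, 0.000069) ; Y_{8,-8}(Ω₂) = (0.000486, 0.000259) ; Δ = (-0.000000, 0.000000)
  [-7]  conj(Y_{8,-7})(Ω₁) = (0.000828, 0.000203) ; Y_{8,-7}(Ω₂) = (-0.004265, -0.001951) ; Δ = (-0.000003, -0.000002)
  [-6]  conj(Y_{8,-6})(Ω₁) = (0.004739, -0.003921) ; Y_{8,-6}(Ω₂) = (0.023434, 0.009028) ; Δ = (0.000146, -0.000049)
  [-5]  conj(Y_{8,-5})(Ω₁) = (-0.001661, -0.031669) ; Y_{8,-5}(Ω₂) = (-0.090590, -0.028662) ; Δ = (-0.000757, 0.002916)
  [-4]  conj(Y_{8,-4})(Ω₁) = (-0.099710, -0.066244) ; Y_{8,-4}(Ω₂) = (0.250191, 0.062591) ; Δ = (-0.020800, -0.022815)
  [-3]  conj(Y_{8,-3})(Ω₁) = (-0.303493, 0.109270) ; Y_{8,-3}(Ω₂) = (-0.470450, -0.087483) ; Δ = (0.152338, -0.024856)
  [-2]  conj(Y_{8,-2})(Ω₁) = (-0.163090, 0.540204) ; Y_{8,-2}(Ω₂) = (0.502560, 0.061909) ; Δ = (-0.115406, 0.261388)
  [-1]  conj(Y_{8,-1})(Ω₁) = (0.271321, 0.365329) ; Y_{8,-1}(Ω₂) = (-0.050564, -0.003103) ; Δ = (-0.012586, -0.019314)
  [+0]  conj(Y_{8,0})(Ω₁) = (-0.250944, -0.000000) ; Y_{8,0}(Ω₂) = (-0.473860, 0.000000) ; Δ = (0.118912, 0.000000)
  [+1]  conj(Y_{8,1})(Ω₁) = (-0.271321, 0.365329) ; Y_{8,1}(Ω₂) = (0.050564, -0.003103) ; Δ = (-0.012586, 0.019314)
  [+2]  conj(Y_{8,2})(Ω₁) = (-0.163090, -0.540204) ; Y_{8,2}(Ω₂) = (0.502560, -0.061909) ; Δ = (-0.115406, -0.261388)
  [+3]  conj(Y_{8,3})(Ω₁) = (0.303493, 0.109270) ; Y_{8,3}(Ω₂) = (0.470450, -0.087483) ; Δ = (0.152338, 0.024856)
  [+4]  conj(Y_{8,4})(Ω₁) = (-0.099710, 0.066244) ; Y_{8,4}(Ω₂) = (0.250191, -0.062591) ; Δ = (-0.020800, 0.022815)
  [+5]  conj(Y_{8,5})(Ω₁) = (0.001661, -0.031669) ; Y_{8,5}(Ω₂) = (0.090590, -0.028662) ; Δ = (-0.000757, -0.002916)
  [+6]  conj(Y_{8,6})(Ω₁) = (0.004739, 0.003921) ; Y_{8,6}(Ω₂) = (0.023434, -0.009028) ; Δ = (0.000146, 0.000049)
  [+7]  conj(Y_{8,7})(Ω₁) = (-0.000828, 0.000203) ; Y_{8,7}(Ω₂) = (0.004265, -0.001951) ; Δ = (-0.000003, 0.000002)
  [+8]  conj(Y_{8,8})(Ω₁) = (0.000029, -0.000069) ; Y_{8,8}(Ω₂) = (0.000486, -0.000259) ; Δ = (-0.000000, -0.000000)
Σ over m = (0.124775, -0.000000); ×(4π/17) → (0.092234, -0.000000). Real part: 0.092234

0.092234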